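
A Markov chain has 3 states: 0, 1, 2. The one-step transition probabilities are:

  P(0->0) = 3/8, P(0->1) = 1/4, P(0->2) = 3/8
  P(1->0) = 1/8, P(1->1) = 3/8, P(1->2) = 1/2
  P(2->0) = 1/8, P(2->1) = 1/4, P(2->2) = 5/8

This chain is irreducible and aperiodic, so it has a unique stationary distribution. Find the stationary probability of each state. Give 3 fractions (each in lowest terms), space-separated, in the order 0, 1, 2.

The stationary distribution satisfies pi = pi * P, i.e.:
  pi_0 = 3/8*pi_0 + 1/8*pi_1 + 1/8*pi_2
  pi_1 = 1/4*pi_0 + 3/8*pi_1 + 1/4*pi_2
  pi_2 = 3/8*pi_0 + 1/2*pi_1 + 5/8*pi_2
with normalization: pi_0 + pi_1 + pi_2 = 1.

Using the first 2 balance equations plus normalization, the linear system A*pi = b is:
  [-5/8, 1/8, 1/8] . pi = 0
  [1/4, -5/8, 1/4] . pi = 0
  [1, 1, 1] . pi = 1

Solving yields:
  pi_0 = 1/6
  pi_1 = 2/7
  pi_2 = 23/42

Verification (pi * P):
  1/6*3/8 + 2/7*1/8 + 23/42*1/8 = 1/6 = pi_0  (ok)
  1/6*1/4 + 2/7*3/8 + 23/42*1/4 = 2/7 = pi_1  (ok)
  1/6*3/8 + 2/7*1/2 + 23/42*5/8 = 23/42 = pi_2  (ok)

Answer: 1/6 2/7 23/42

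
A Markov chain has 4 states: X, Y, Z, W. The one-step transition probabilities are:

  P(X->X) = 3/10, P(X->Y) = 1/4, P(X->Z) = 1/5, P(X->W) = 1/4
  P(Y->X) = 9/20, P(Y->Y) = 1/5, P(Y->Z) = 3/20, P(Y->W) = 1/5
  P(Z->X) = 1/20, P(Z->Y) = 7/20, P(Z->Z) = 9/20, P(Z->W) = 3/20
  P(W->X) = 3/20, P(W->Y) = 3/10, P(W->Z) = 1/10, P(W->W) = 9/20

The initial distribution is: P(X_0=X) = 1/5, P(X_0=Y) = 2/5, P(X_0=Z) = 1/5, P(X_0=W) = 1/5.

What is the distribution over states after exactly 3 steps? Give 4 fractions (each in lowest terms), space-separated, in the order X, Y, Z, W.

Propagating the distribution step by step (d_{t+1} = d_t * P):
d_0 = (X=1/5, Y=2/5, Z=1/5, W=1/5)
  d_1[X] = 1/5*3/10 + 2/5*9/20 + 1/5*1/20 + 1/5*3/20 = 7/25
  d_1[Y] = 1/5*1/4 + 2/5*1/5 + 1/5*7/20 + 1/5*3/10 = 13/50
  d_1[Z] = 1/5*1/5 + 2/5*3/20 + 1/5*9/20 + 1/5*1/10 = 21/100
  d_1[W] = 1/5*1/4 + 2/5*1/5 + 1/5*3/20 + 1/5*9/20 = 1/4
d_1 = (X=7/25, Y=13/50, Z=21/100, W=1/4)
  d_2[X] = 7/25*3/10 + 13/50*9/20 + 21/100*1/20 + 1/4*3/20 = 249/1000
  d_2[Y] = 7/25*1/4 + 13/50*1/5 + 21/100*7/20 + 1/4*3/10 = 541/2000
  d_2[Z] = 7/25*1/5 + 13/50*3/20 + 21/100*9/20 + 1/4*1/10 = 429/2000
  d_2[W] = 7/25*1/4 + 13/50*1/5 + 21/100*3/20 + 1/4*9/20 = 133/500
d_2 = (X=249/1000, Y=541/2000, Z=429/2000, W=133/500)
  d_3[X] = 249/1000*3/10 + 541/2000*9/20 + 429/2000*1/20 + 133/500*3/20 = 4941/20000
  d_3[Y] = 249/1000*1/4 + 541/2000*1/5 + 429/2000*7/20 + 133/500*3/10 = 10849/40000
  d_3[Z] = 249/1000*1/5 + 541/2000*3/20 + 429/2000*9/20 + 133/500*1/10 = 427/2000
  d_3[W] = 249/1000*1/4 + 541/2000*1/5 + 429/2000*3/20 + 133/500*9/20 = 10729/40000
d_3 = (X=4941/20000, Y=10849/40000, Z=427/2000, W=10729/40000)

Answer: 4941/20000 10849/40000 427/2000 10729/40000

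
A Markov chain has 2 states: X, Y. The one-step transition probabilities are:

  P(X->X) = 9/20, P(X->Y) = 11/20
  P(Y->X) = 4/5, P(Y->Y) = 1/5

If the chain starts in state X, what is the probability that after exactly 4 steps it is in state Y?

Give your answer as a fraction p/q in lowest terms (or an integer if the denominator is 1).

Answer: 64207/160000

Derivation:
Computing P^4 by repeated multiplication:
P^1 =
  X: [9/20, 11/20]
  Y: [4/5, 1/5]
P^2 =
  X: [257/400, 143/400]
  Y: [13/25, 12/25]
P^3 =
  X: [4601/8000, 3399/8000]
  Y: [309/500, 191/500]
P^4 =
  X: [95793/160000, 64207/160000]
  Y: [5837/10000, 4163/10000]

(P^4)[X -> Y] = 64207/160000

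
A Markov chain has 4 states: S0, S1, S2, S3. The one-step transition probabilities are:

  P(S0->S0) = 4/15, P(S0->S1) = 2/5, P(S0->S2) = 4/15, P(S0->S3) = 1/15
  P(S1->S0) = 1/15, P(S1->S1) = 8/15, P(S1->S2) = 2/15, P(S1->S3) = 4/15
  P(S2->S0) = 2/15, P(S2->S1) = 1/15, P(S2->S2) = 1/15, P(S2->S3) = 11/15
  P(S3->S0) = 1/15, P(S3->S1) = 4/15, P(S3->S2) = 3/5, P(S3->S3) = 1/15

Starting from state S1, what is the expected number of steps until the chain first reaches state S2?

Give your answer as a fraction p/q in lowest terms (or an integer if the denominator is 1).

Let h_i = expected steps to first reach S2 from state i.
Boundary: h_S2 = 0.
First-step equations for the other states:
  h_S0 = 1 + 4/15*h_S0 + 2/5*h_S1 + 4/15*h_S2 + 1/15*h_S3
  h_S1 = 1 + 1/15*h_S0 + 8/15*h_S1 + 2/15*h_S2 + 4/15*h_S3
  h_S3 = 1 + 1/15*h_S0 + 4/15*h_S1 + 3/5*h_S2 + 1/15*h_S3

Substituting h_S2 = 0 and rearranging gives the linear system (I - Q) h = 1:
  [11/15, -2/5, -1/15] . (h_S0, h_S1, h_S3) = 1
  [-1/15, 7/15, -4/15] . (h_S0, h_S1, h_S3) = 1
  [-1/15, -4/15, 14/15] . (h_S0, h_S1, h_S3) = 1

Solving yields:
  h_S0 = 335/87
  h_S1 = 120/29
  h_S3 = 220/87

Starting state is S1, so the expected hitting time is h_S1 = 120/29.

Answer: 120/29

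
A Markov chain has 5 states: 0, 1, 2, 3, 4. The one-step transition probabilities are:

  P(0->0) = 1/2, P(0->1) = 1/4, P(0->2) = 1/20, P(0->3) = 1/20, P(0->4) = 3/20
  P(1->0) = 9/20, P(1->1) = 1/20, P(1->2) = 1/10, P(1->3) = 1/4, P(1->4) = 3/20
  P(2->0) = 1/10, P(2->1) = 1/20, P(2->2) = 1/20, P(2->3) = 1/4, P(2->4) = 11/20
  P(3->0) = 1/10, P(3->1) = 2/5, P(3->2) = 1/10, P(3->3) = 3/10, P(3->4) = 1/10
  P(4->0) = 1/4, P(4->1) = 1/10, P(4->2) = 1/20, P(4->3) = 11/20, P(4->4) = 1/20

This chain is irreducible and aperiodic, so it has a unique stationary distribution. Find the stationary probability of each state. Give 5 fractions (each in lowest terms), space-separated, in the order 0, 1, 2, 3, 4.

Answer: 2529/7765 1612/7765 563/7765 1883/7765 1178/7765

Derivation:
The stationary distribution satisfies pi = pi * P, i.e.:
  pi_0 = 1/2*pi_0 + 9/20*pi_1 + 1/10*pi_2 + 1/10*pi_3 + 1/4*pi_4
  pi_1 = 1/4*pi_0 + 1/20*pi_1 + 1/20*pi_2 + 2/5*pi_3 + 1/10*pi_4
  pi_2 = 1/20*pi_0 + 1/10*pi_1 + 1/20*pi_2 + 1/10*pi_3 + 1/20*pi_4
  pi_3 = 1/20*pi_0 + 1/4*pi_1 + 1/4*pi_2 + 3/10*pi_3 + 11/20*pi_4
  pi_4 = 3/20*pi_0 + 3/20*pi_1 + 11/20*pi_2 + 1/10*pi_3 + 1/20*pi_4
with normalization: pi_0 + pi_1 + pi_2 + pi_3 + pi_4 = 1.

Using the first 4 balance equations plus normalization, the linear system A*pi = b is:
  [-1/2, 9/20, 1/10, 1/10, 1/4] . pi = 0
  [1/4, -19/20, 1/20, 2/5, 1/10] . pi = 0
  [1/20, 1/10, -19/20, 1/10, 1/20] . pi = 0
  [1/20, 1/4, 1/4, -7/10, 11/20] . pi = 0
  [1, 1, 1, 1, 1] . pi = 1

Solving yields:
  pi_0 = 2529/7765
  pi_1 = 1612/7765
  pi_2 = 563/7765
  pi_3 = 1883/7765
  pi_4 = 1178/7765

Verification (pi * P):
  2529/7765*1/2 + 1612/7765*9/20 + 563/7765*1/10 + 1883/7765*1/10 + 1178/7765*1/4 = 2529/7765 = pi_0  (ok)
  2529/7765*1/4 + 1612/7765*1/20 + 563/7765*1/20 + 1883/7765*2/5 + 1178/7765*1/10 = 1612/7765 = pi_1  (ok)
  2529/7765*1/20 + 1612/7765*1/10 + 563/7765*1/20 + 1883/7765*1/10 + 1178/7765*1/20 = 563/7765 = pi_2  (ok)
  2529/7765*1/20 + 1612/7765*1/4 + 563/7765*1/4 + 1883/7765*3/10 + 1178/7765*11/20 = 1883/7765 = pi_3  (ok)
  2529/7765*3/20 + 1612/7765*3/20 + 563/7765*11/20 + 1883/7765*1/10 + 1178/7765*1/20 = 1178/7765 = pi_4  (ok)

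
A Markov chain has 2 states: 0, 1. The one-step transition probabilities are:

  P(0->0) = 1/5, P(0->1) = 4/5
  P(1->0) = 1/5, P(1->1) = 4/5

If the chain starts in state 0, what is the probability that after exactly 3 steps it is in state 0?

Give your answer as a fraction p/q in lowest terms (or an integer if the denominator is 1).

Computing P^3 by repeated multiplication:
P^1 =
  0: [1/5, 4/5]
  1: [1/5, 4/5]
P^2 =
  0: [1/5, 4/5]
  1: [1/5, 4/5]
P^3 =
  0: [1/5, 4/5]
  1: [1/5, 4/5]

(P^3)[0 -> 0] = 1/5

Answer: 1/5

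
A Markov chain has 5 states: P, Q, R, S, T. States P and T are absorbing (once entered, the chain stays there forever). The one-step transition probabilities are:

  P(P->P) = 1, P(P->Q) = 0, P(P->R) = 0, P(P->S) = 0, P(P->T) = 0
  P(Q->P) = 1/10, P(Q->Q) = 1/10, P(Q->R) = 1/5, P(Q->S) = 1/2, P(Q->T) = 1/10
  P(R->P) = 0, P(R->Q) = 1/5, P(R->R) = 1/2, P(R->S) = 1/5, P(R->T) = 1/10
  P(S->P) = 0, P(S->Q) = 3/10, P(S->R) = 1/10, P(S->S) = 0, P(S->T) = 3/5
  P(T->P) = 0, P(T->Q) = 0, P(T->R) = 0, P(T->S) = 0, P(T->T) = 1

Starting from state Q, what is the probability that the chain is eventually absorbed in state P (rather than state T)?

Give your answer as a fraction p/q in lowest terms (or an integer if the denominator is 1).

Let a_i = P(absorbed in P | start in state i).
Boundary conditions: a_P = 1, a_T = 0.
For each transient state i, a_i = sum_j P(i->j) * a_j:
  a_Q = 1/10*a_P + 1/10*a_Q + 1/5*a_R + 1/2*a_S + 1/10*a_T
  a_R = 0*a_P + 1/5*a_Q + 1/2*a_R + 1/5*a_S + 1/10*a_T
  a_S = 0*a_P + 3/10*a_Q + 1/10*a_R + 0*a_S + 3/5*a_T

Substituting a_P = 1 and a_T = 0, rearrange to (I - Q) a = r where r[i] = P(i -> P):
  [9/10, -1/5, -1/2] . (a_Q, a_R, a_S) = 1/10
  [-1/5, 1/2, -1/5] . (a_Q, a_R, a_S) = 0
  [-3/10, -1/10, 1] . (a_Q, a_R, a_S) = 0

Solving yields:
  a_Q = 48/295
  a_R = 26/295
  a_S = 17/295

Starting state is Q, so the absorption probability is a_Q = 48/295.

Answer: 48/295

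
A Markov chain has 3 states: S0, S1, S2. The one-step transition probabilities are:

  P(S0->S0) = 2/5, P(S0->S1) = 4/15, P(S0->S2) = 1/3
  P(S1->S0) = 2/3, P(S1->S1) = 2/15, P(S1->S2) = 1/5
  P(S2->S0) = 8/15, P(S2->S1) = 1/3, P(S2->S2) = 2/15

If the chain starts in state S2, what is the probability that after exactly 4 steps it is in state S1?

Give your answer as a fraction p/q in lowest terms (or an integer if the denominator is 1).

Answer: 12634/50625

Derivation:
Computing P^4 by repeated multiplication:
P^1 =
  S0: [2/5, 4/15, 1/3]
  S1: [2/3, 2/15, 1/5]
  S2: [8/15, 1/3, 2/15]
P^2 =
  S0: [116/225, 19/75, 52/225]
  S1: [104/225, 59/225, 62/225]
  S2: [38/75, 52/225, 59/225]
P^3 =
  S0: [1682/3375, 838/3375, 19/75]
  S1: [38/75, 844/3375, 821/3375]
  S2: [1676/3375, 19/75, 844/3375]
P^4 =
  S0: [25312/50625, 12679/50625, 12634/50625]
  S1: [25268/50625, 4211/16875, 12724/50625]
  S2: [25358/50625, 12634/50625, 4211/16875]

(P^4)[S2 -> S1] = 12634/50625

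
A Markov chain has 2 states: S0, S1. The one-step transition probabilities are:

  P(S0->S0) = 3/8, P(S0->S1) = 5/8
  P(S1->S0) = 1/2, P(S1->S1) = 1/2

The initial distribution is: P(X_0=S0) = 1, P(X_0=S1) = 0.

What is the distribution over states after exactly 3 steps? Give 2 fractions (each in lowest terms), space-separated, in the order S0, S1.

Answer: 227/512 285/512

Derivation:
Propagating the distribution step by step (d_{t+1} = d_t * P):
d_0 = (S0=1, S1=0)
  d_1[S0] = 1*3/8 + 0*1/2 = 3/8
  d_1[S1] = 1*5/8 + 0*1/2 = 5/8
d_1 = (S0=3/8, S1=5/8)
  d_2[S0] = 3/8*3/8 + 5/8*1/2 = 29/64
  d_2[S1] = 3/8*5/8 + 5/8*1/2 = 35/64
d_2 = (S0=29/64, S1=35/64)
  d_3[S0] = 29/64*3/8 + 35/64*1/2 = 227/512
  d_3[S1] = 29/64*5/8 + 35/64*1/2 = 285/512
d_3 = (S0=227/512, S1=285/512)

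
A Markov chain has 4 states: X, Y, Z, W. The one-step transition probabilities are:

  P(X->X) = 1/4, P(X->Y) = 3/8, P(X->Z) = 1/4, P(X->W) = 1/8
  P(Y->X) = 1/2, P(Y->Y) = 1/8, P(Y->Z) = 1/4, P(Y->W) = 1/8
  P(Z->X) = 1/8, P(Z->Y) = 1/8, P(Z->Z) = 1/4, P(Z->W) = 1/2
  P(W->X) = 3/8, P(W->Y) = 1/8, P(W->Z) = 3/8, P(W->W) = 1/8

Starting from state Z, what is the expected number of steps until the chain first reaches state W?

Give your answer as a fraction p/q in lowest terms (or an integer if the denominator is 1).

Answer: 20/7

Derivation:
Let h_i = expected steps to first reach W from state i.
Boundary: h_W = 0.
First-step equations for the other states:
  h_X = 1 + 1/4*h_X + 3/8*h_Y + 1/4*h_Z + 1/8*h_W
  h_Y = 1 + 1/2*h_X + 1/8*h_Y + 1/4*h_Z + 1/8*h_W
  h_Z = 1 + 1/8*h_X + 1/8*h_Y + 1/4*h_Z + 1/2*h_W

Substituting h_W = 0 and rearranging gives the linear system (I - Q) h = 1:
  [3/4, -3/8, -1/4] . (h_X, h_Y, h_Z) = 1
  [-1/2, 7/8, -1/4] . (h_X, h_Y, h_Z) = 1
  [-1/8, -1/8, 3/4] . (h_X, h_Y, h_Z) = 1

Solving yields:
  h_X = 32/7
  h_Y = 32/7
  h_Z = 20/7

Starting state is Z, so the expected hitting time is h_Z = 20/7.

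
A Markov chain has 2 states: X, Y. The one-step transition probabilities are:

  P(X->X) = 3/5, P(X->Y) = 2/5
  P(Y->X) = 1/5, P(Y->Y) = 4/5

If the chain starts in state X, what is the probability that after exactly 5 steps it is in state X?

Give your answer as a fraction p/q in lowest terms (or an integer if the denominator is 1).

Computing P^5 by repeated multiplication:
P^1 =
  X: [3/5, 2/5]
  Y: [1/5, 4/5]
P^2 =
  X: [11/25, 14/25]
  Y: [7/25, 18/25]
P^3 =
  X: [47/125, 78/125]
  Y: [39/125, 86/125]
P^4 =
  X: [219/625, 406/625]
  Y: [203/625, 422/625]
P^5 =
  X: [1063/3125, 2062/3125]
  Y: [1031/3125, 2094/3125]

(P^5)[X -> X] = 1063/3125

Answer: 1063/3125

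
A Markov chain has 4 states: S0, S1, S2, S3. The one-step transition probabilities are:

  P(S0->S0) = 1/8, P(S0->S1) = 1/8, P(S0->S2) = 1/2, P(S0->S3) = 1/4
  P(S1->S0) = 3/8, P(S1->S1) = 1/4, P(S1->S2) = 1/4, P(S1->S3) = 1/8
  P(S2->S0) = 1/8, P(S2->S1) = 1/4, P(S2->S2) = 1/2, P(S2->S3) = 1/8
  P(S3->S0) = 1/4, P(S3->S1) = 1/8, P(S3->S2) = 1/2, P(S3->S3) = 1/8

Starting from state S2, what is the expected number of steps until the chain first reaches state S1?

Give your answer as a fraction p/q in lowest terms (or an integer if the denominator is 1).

Answer: 14/3

Derivation:
Let h_i = expected steps to first reach S1 from state i.
Boundary: h_S1 = 0.
First-step equations for the other states:
  h_S0 = 1 + 1/8*h_S0 + 1/8*h_S1 + 1/2*h_S2 + 1/4*h_S3
  h_S2 = 1 + 1/8*h_S0 + 1/4*h_S1 + 1/2*h_S2 + 1/8*h_S3
  h_S3 = 1 + 1/4*h_S0 + 1/8*h_S1 + 1/2*h_S2 + 1/8*h_S3

Substituting h_S1 = 0 and rearranging gives the linear system (I - Q) h = 1:
  [7/8, -1/2, -1/4] . (h_S0, h_S2, h_S3) = 1
  [-1/8, 1/2, -1/8] . (h_S0, h_S2, h_S3) = 1
  [-1/4, -1/2, 7/8] . (h_S0, h_S2, h_S3) = 1

Solving yields:
  h_S0 = 16/3
  h_S2 = 14/3
  h_S3 = 16/3

Starting state is S2, so the expected hitting time is h_S2 = 14/3.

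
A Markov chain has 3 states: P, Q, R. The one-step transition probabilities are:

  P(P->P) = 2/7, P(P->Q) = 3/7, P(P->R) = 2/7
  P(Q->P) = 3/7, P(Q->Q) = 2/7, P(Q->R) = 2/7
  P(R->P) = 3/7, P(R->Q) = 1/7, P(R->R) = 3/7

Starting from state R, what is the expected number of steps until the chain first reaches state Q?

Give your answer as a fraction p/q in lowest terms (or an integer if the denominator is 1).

Answer: 4

Derivation:
Let h_i = expected steps to first reach Q from state i.
Boundary: h_Q = 0.
First-step equations for the other states:
  h_P = 1 + 2/7*h_P + 3/7*h_Q + 2/7*h_R
  h_R = 1 + 3/7*h_P + 1/7*h_Q + 3/7*h_R

Substituting h_Q = 0 and rearranging gives the linear system (I - Q) h = 1:
  [5/7, -2/7] . (h_P, h_R) = 1
  [-3/7, 4/7] . (h_P, h_R) = 1

Solving yields:
  h_P = 3
  h_R = 4

Starting state is R, so the expected hitting time is h_R = 4.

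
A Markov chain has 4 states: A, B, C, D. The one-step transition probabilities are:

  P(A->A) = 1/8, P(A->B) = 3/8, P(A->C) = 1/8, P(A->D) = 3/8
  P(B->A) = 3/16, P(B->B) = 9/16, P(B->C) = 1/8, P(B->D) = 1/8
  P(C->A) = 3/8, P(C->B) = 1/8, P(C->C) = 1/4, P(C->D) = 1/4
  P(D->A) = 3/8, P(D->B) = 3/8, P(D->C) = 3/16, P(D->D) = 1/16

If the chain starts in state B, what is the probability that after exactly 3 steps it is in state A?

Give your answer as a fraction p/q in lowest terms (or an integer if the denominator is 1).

Computing P^3 by repeated multiplication:
P^1 =
  A: [1/8, 3/8, 1/8, 3/8]
  B: [3/16, 9/16, 1/8, 1/8]
  C: [3/8, 1/8, 1/4, 1/4]
  D: [3/8, 3/8, 3/16, 1/16]
P^2 =
  A: [35/128, 53/128, 21/128, 19/128]
  B: [57/256, 115/256, 19/128, 23/128]
  C: [33/128, 43/128, 11/64, 15/64]
  D: [27/128, 51/128, 39/256, 61/256]
P^3 =
  A: [469/2048, 843/2048, 317/2048, 419/2048]
  B: [963/4096, 1729/4096, 317/2048, 385/2048]
  C: [507/2048, 809/2048, 165/1024, 201/1024]
  D: [507/2048, 843/2048, 651/4096, 745/4096]

(P^3)[B -> A] = 963/4096

Answer: 963/4096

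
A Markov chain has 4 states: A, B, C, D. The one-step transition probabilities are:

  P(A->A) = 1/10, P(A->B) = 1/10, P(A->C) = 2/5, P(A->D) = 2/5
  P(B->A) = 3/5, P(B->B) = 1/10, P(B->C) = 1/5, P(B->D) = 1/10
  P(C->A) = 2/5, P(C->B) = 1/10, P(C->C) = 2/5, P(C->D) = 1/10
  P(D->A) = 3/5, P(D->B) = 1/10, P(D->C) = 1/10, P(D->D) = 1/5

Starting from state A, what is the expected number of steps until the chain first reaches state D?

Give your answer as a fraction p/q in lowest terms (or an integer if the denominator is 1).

Answer: 125/32

Derivation:
Let h_i = expected steps to first reach D from state i.
Boundary: h_D = 0.
First-step equations for the other states:
  h_A = 1 + 1/10*h_A + 1/10*h_B + 2/5*h_C + 2/5*h_D
  h_B = 1 + 3/5*h_A + 1/10*h_B + 1/5*h_C + 1/10*h_D
  h_C = 1 + 2/5*h_A + 1/10*h_B + 2/5*h_C + 1/10*h_D

Substituting h_D = 0 and rearranging gives the linear system (I - Q) h = 1:
  [9/10, -1/10, -2/5] . (h_A, h_B, h_C) = 1
  [-3/5, 9/10, -1/5] . (h_A, h_B, h_C) = 1
  [-2/5, -1/10, 3/5] . (h_A, h_B, h_C) = 1

Solving yields:
  h_A = 125/32
  h_B = 155/32
  h_C = 325/64

Starting state is A, so the expected hitting time is h_A = 125/32.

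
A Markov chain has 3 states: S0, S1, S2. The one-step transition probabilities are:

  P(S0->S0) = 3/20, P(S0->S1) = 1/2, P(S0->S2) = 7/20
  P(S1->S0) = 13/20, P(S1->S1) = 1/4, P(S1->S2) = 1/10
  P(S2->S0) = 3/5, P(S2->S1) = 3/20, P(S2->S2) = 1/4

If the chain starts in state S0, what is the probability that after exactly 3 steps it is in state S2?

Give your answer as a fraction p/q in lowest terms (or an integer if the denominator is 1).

Computing P^3 by repeated multiplication:
P^1 =
  S0: [3/20, 1/2, 7/20]
  S1: [13/20, 1/4, 1/10]
  S2: [3/5, 3/20, 1/4]
P^2 =
  S0: [223/400, 101/400, 19/100]
  S1: [8/25, 161/400, 111/400]
  S2: [27/80, 3/8, 23/80]
P^3 =
  S0: [1447/4000, 2963/8000, 2143/8000]
  S1: [3809/8000, 1209/4000, 1773/8000]
  S2: [747/1600, 489/1600, 91/400]

(P^3)[S0 -> S2] = 2143/8000

Answer: 2143/8000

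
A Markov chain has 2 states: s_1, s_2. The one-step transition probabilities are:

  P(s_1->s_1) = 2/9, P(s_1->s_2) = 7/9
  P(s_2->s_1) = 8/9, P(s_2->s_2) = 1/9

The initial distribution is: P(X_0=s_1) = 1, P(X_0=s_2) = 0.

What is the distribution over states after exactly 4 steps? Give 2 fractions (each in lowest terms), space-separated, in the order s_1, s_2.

Propagating the distribution step by step (d_{t+1} = d_t * P):
d_0 = (s_1=1, s_2=0)
  d_1[s_1] = 1*2/9 + 0*8/9 = 2/9
  d_1[s_2] = 1*7/9 + 0*1/9 = 7/9
d_1 = (s_1=2/9, s_2=7/9)
  d_2[s_1] = 2/9*2/9 + 7/9*8/9 = 20/27
  d_2[s_2] = 2/9*7/9 + 7/9*1/9 = 7/27
d_2 = (s_1=20/27, s_2=7/27)
  d_3[s_1] = 20/27*2/9 + 7/27*8/9 = 32/81
  d_3[s_2] = 20/27*7/9 + 7/27*1/9 = 49/81
d_3 = (s_1=32/81, s_2=49/81)
  d_4[s_1] = 32/81*2/9 + 49/81*8/9 = 152/243
  d_4[s_2] = 32/81*7/9 + 49/81*1/9 = 91/243
d_4 = (s_1=152/243, s_2=91/243)

Answer: 152/243 91/243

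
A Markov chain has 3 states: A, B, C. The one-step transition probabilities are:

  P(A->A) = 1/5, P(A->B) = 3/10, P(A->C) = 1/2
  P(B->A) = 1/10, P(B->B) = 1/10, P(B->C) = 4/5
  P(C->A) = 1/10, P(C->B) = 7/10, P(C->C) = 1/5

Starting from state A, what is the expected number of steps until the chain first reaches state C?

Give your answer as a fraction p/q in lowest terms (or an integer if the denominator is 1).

Answer: 40/23

Derivation:
Let h_i = expected steps to first reach C from state i.
Boundary: h_C = 0.
First-step equations for the other states:
  h_A = 1 + 1/5*h_A + 3/10*h_B + 1/2*h_C
  h_B = 1 + 1/10*h_A + 1/10*h_B + 4/5*h_C

Substituting h_C = 0 and rearranging gives the linear system (I - Q) h = 1:
  [4/5, -3/10] . (h_A, h_B) = 1
  [-1/10, 9/10] . (h_A, h_B) = 1

Solving yields:
  h_A = 40/23
  h_B = 30/23

Starting state is A, so the expected hitting time is h_A = 40/23.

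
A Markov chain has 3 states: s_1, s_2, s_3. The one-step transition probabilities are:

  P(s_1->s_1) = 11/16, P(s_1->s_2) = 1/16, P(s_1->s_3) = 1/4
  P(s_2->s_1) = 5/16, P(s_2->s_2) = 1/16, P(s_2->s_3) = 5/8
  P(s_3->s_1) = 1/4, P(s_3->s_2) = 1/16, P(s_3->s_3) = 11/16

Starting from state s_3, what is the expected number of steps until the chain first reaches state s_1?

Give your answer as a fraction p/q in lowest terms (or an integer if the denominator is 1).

Answer: 256/65

Derivation:
Let h_i = expected steps to first reach s_1 from state i.
Boundary: h_s_1 = 0.
First-step equations for the other states:
  h_s_2 = 1 + 5/16*h_s_1 + 1/16*h_s_2 + 5/8*h_s_3
  h_s_3 = 1 + 1/4*h_s_1 + 1/16*h_s_2 + 11/16*h_s_3

Substituting h_s_1 = 0 and rearranging gives the linear system (I - Q) h = 1:
  [15/16, -5/8] . (h_s_2, h_s_3) = 1
  [-1/16, 5/16] . (h_s_2, h_s_3) = 1

Solving yields:
  h_s_2 = 48/13
  h_s_3 = 256/65

Starting state is s_3, so the expected hitting time is h_s_3 = 256/65.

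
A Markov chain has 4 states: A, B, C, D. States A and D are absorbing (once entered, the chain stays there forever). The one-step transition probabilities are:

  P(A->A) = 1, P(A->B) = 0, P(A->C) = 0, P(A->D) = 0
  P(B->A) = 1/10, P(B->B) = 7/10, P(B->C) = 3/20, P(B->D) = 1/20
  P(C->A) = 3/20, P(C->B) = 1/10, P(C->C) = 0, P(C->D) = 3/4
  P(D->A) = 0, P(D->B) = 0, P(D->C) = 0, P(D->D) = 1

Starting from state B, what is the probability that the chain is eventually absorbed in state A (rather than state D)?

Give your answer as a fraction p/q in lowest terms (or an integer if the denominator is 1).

Answer: 49/114

Derivation:
Let a_i = P(absorbed in A | start in state i).
Boundary conditions: a_A = 1, a_D = 0.
For each transient state i, a_i = sum_j P(i->j) * a_j:
  a_B = 1/10*a_A + 7/10*a_B + 3/20*a_C + 1/20*a_D
  a_C = 3/20*a_A + 1/10*a_B + 0*a_C + 3/4*a_D

Substituting a_A = 1 and a_D = 0, rearrange to (I - Q) a = r where r[i] = P(i -> A):
  [3/10, -3/20] . (a_B, a_C) = 1/10
  [-1/10, 1] . (a_B, a_C) = 3/20

Solving yields:
  a_B = 49/114
  a_C = 11/57

Starting state is B, so the absorption probability is a_B = 49/114.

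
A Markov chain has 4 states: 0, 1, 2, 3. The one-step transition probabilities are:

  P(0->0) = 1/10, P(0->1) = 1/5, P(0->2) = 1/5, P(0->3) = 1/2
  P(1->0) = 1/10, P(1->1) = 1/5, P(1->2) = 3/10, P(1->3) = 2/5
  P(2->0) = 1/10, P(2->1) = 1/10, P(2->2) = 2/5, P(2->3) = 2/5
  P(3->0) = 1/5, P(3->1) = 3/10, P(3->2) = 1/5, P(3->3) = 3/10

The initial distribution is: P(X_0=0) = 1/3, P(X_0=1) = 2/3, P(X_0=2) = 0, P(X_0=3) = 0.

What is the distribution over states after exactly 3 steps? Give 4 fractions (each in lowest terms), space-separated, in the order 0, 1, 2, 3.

Answer: 41/300 157/750 829/3000 1133/3000

Derivation:
Propagating the distribution step by step (d_{t+1} = d_t * P):
d_0 = (0=1/3, 1=2/3, 2=0, 3=0)
  d_1[0] = 1/3*1/10 + 2/3*1/10 + 0*1/10 + 0*1/5 = 1/10
  d_1[1] = 1/3*1/5 + 2/3*1/5 + 0*1/10 + 0*3/10 = 1/5
  d_1[2] = 1/3*1/5 + 2/3*3/10 + 0*2/5 + 0*1/5 = 4/15
  d_1[3] = 1/3*1/2 + 2/3*2/5 + 0*2/5 + 0*3/10 = 13/30
d_1 = (0=1/10, 1=1/5, 2=4/15, 3=13/30)
  d_2[0] = 1/10*1/10 + 1/5*1/10 + 4/15*1/10 + 13/30*1/5 = 43/300
  d_2[1] = 1/10*1/5 + 1/5*1/5 + 4/15*1/10 + 13/30*3/10 = 13/60
  d_2[2] = 1/10*1/5 + 1/5*3/10 + 4/15*2/5 + 13/30*1/5 = 41/150
  d_2[3] = 1/10*1/2 + 1/5*2/5 + 4/15*2/5 + 13/30*3/10 = 11/30
d_2 = (0=43/300, 1=13/60, 2=41/150, 3=11/30)
  d_3[0] = 43/300*1/10 + 13/60*1/10 + 41/150*1/10 + 11/30*1/5 = 41/300
  d_3[1] = 43/300*1/5 + 13/60*1/5 + 41/150*1/10 + 11/30*3/10 = 157/750
  d_3[2] = 43/300*1/5 + 13/60*3/10 + 41/150*2/5 + 11/30*1/5 = 829/3000
  d_3[3] = 43/300*1/2 + 13/60*2/5 + 41/150*2/5 + 11/30*3/10 = 1133/3000
d_3 = (0=41/300, 1=157/750, 2=829/3000, 3=1133/3000)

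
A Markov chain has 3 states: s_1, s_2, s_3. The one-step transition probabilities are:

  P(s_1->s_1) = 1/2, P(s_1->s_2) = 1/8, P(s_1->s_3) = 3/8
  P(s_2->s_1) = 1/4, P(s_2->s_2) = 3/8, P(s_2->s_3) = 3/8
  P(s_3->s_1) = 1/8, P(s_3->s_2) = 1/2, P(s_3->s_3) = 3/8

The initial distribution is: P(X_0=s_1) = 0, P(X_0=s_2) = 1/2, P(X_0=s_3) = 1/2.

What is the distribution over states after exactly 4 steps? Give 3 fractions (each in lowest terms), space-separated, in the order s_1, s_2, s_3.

Answer: 69/256 91/256 3/8

Derivation:
Propagating the distribution step by step (d_{t+1} = d_t * P):
d_0 = (s_1=0, s_2=1/2, s_3=1/2)
  d_1[s_1] = 0*1/2 + 1/2*1/4 + 1/2*1/8 = 3/16
  d_1[s_2] = 0*1/8 + 1/2*3/8 + 1/2*1/2 = 7/16
  d_1[s_3] = 0*3/8 + 1/2*3/8 + 1/2*3/8 = 3/8
d_1 = (s_1=3/16, s_2=7/16, s_3=3/8)
  d_2[s_1] = 3/16*1/2 + 7/16*1/4 + 3/8*1/8 = 1/4
  d_2[s_2] = 3/16*1/8 + 7/16*3/8 + 3/8*1/2 = 3/8
  d_2[s_3] = 3/16*3/8 + 7/16*3/8 + 3/8*3/8 = 3/8
d_2 = (s_1=1/4, s_2=3/8, s_3=3/8)
  d_3[s_1] = 1/4*1/2 + 3/8*1/4 + 3/8*1/8 = 17/64
  d_3[s_2] = 1/4*1/8 + 3/8*3/8 + 3/8*1/2 = 23/64
  d_3[s_3] = 1/4*3/8 + 3/8*3/8 + 3/8*3/8 = 3/8
d_3 = (s_1=17/64, s_2=23/64, s_3=3/8)
  d_4[s_1] = 17/64*1/2 + 23/64*1/4 + 3/8*1/8 = 69/256
  d_4[s_2] = 17/64*1/8 + 23/64*3/8 + 3/8*1/2 = 91/256
  d_4[s_3] = 17/64*3/8 + 23/64*3/8 + 3/8*3/8 = 3/8
d_4 = (s_1=69/256, s_2=91/256, s_3=3/8)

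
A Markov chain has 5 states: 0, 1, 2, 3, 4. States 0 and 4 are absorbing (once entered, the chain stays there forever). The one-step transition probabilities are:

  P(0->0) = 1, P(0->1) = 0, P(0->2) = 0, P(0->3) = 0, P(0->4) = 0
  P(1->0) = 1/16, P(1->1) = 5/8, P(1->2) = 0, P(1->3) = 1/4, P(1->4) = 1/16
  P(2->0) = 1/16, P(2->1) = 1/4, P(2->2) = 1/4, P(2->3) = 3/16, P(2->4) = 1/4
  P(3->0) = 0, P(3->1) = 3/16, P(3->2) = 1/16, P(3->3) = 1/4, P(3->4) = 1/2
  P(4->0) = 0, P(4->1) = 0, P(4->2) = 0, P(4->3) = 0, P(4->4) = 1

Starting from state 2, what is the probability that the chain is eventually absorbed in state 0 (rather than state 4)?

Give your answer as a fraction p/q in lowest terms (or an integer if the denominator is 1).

Answer: 117/686

Derivation:
Let a_i = P(absorbed in 0 | start in state i).
Boundary conditions: a_0 = 1, a_4 = 0.
For each transient state i, a_i = sum_j P(i->j) * a_j:
  a_1 = 1/16*a_0 + 5/8*a_1 + 0*a_2 + 1/4*a_3 + 1/16*a_4
  a_2 = 1/16*a_0 + 1/4*a_1 + 1/4*a_2 + 3/16*a_3 + 1/4*a_4
  a_3 = 0*a_0 + 3/16*a_1 + 1/16*a_2 + 1/4*a_3 + 1/2*a_4

Substituting a_0 = 1 and a_4 = 0, rearrange to (I - Q) a = r where r[i] = P(i -> 0):
  [3/8, 0, -1/4] . (a_1, a_2, a_3) = 1/16
  [-1/4, 3/4, -3/16] . (a_1, a_2, a_3) = 1/16
  [-3/16, -1/16, 3/4] . (a_1, a_2, a_3) = 0

Solving yields:
  a_1 = 145/686
  a_2 = 117/686
  a_3 = 23/343

Starting state is 2, so the absorption probability is a_2 = 117/686.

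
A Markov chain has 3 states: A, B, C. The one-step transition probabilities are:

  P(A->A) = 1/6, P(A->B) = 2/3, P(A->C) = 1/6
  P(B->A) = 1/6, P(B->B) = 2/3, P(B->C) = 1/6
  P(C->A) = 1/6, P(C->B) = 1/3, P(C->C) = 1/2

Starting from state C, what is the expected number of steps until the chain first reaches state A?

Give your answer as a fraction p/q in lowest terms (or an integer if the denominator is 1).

Let h_i = expected steps to first reach A from state i.
Boundary: h_A = 0.
First-step equations for the other states:
  h_B = 1 + 1/6*h_A + 2/3*h_B + 1/6*h_C
  h_C = 1 + 1/6*h_A + 1/3*h_B + 1/2*h_C

Substituting h_A = 0 and rearranging gives the linear system (I - Q) h = 1:
  [1/3, -1/6] . (h_B, h_C) = 1
  [-1/3, 1/2] . (h_B, h_C) = 1

Solving yields:
  h_B = 6
  h_C = 6

Starting state is C, so the expected hitting time is h_C = 6.

Answer: 6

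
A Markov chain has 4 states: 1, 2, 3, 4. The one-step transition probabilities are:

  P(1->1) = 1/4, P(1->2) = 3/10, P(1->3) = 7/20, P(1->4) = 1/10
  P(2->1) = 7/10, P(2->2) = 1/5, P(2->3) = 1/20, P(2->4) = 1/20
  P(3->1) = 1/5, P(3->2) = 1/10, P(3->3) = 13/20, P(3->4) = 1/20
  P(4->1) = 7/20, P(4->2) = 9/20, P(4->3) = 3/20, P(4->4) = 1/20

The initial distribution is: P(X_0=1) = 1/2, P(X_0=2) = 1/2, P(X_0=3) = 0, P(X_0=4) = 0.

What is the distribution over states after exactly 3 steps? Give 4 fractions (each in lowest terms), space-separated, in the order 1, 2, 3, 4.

Answer: 1127/3200 3559/16000 2859/8000 17/250

Derivation:
Propagating the distribution step by step (d_{t+1} = d_t * P):
d_0 = (1=1/2, 2=1/2, 3=0, 4=0)
  d_1[1] = 1/2*1/4 + 1/2*7/10 + 0*1/5 + 0*7/20 = 19/40
  d_1[2] = 1/2*3/10 + 1/2*1/5 + 0*1/10 + 0*9/20 = 1/4
  d_1[3] = 1/2*7/20 + 1/2*1/20 + 0*13/20 + 0*3/20 = 1/5
  d_1[4] = 1/2*1/10 + 1/2*1/20 + 0*1/20 + 0*1/20 = 3/40
d_1 = (1=19/40, 2=1/4, 3=1/5, 4=3/40)
  d_2[1] = 19/40*1/4 + 1/4*7/10 + 1/5*1/5 + 3/40*7/20 = 9/25
  d_2[2] = 19/40*3/10 + 1/4*1/5 + 1/5*1/10 + 3/40*9/20 = 197/800
  d_2[3] = 19/40*7/20 + 1/4*1/20 + 1/5*13/20 + 3/40*3/20 = 8/25
  d_2[4] = 19/40*1/10 + 1/4*1/20 + 1/5*1/20 + 3/40*1/20 = 59/800
d_2 = (1=9/25, 2=197/800, 3=8/25, 4=59/800)
  d_3[1] = 9/25*1/4 + 197/800*7/10 + 8/25*1/5 + 59/800*7/20 = 1127/3200
  d_3[2] = 9/25*3/10 + 197/800*1/5 + 8/25*1/10 + 59/800*9/20 = 3559/16000
  d_3[3] = 9/25*7/20 + 197/800*1/20 + 8/25*13/20 + 59/800*3/20 = 2859/8000
  d_3[4] = 9/25*1/10 + 197/800*1/20 + 8/25*1/20 + 59/800*1/20 = 17/250
d_3 = (1=1127/3200, 2=3559/16000, 3=2859/8000, 4=17/250)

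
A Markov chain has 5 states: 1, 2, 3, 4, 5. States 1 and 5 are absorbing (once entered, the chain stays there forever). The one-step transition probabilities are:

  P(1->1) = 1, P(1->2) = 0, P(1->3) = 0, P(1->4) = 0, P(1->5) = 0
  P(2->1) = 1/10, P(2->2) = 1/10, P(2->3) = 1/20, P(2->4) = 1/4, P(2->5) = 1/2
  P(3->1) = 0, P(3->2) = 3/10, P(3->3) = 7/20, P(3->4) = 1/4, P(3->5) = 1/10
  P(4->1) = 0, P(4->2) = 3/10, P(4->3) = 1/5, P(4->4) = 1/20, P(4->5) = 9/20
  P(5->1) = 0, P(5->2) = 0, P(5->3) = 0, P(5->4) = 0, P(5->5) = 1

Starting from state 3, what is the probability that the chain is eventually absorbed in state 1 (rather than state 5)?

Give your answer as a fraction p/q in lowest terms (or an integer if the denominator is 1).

Answer: 12/143

Derivation:
Let a_i = P(absorbed in 1 | start in state i).
Boundary conditions: a_1 = 1, a_5 = 0.
For each transient state i, a_i = sum_j P(i->j) * a_j:
  a_2 = 1/10*a_1 + 1/10*a_2 + 1/20*a_3 + 1/4*a_4 + 1/2*a_5
  a_3 = 0*a_1 + 3/10*a_2 + 7/20*a_3 + 1/4*a_4 + 1/10*a_5
  a_4 = 0*a_1 + 3/10*a_2 + 1/5*a_3 + 1/20*a_4 + 9/20*a_5

Substituting a_1 = 1 and a_5 = 0, rearrange to (I - Q) a = r where r[i] = P(i -> 1):
  [9/10, -1/20, -1/4] . (a_2, a_3, a_4) = 1/10
  [-3/10, 13/20, -1/4] . (a_2, a_3, a_4) = 0
  [-3/10, -1/5, 19/20] . (a_2, a_3, a_4) = 0

Solving yields:
  a_2 = 227/1716
  a_3 = 12/143
  a_4 = 17/286

Starting state is 3, so the absorption probability is a_3 = 12/143.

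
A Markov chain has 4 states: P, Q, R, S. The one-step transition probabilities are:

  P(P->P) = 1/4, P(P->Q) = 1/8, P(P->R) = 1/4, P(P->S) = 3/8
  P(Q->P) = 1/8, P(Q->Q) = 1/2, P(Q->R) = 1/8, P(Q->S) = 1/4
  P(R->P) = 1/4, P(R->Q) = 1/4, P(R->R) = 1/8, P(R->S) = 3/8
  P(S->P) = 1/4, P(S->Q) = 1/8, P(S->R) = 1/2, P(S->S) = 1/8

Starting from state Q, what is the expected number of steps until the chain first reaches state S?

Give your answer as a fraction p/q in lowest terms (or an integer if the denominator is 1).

Answer: 440/127

Derivation:
Let h_i = expected steps to first reach S from state i.
Boundary: h_S = 0.
First-step equations for the other states:
  h_P = 1 + 1/4*h_P + 1/8*h_Q + 1/4*h_R + 3/8*h_S
  h_Q = 1 + 1/8*h_P + 1/2*h_Q + 1/8*h_R + 1/4*h_S
  h_R = 1 + 1/4*h_P + 1/4*h_Q + 1/8*h_R + 3/8*h_S

Substituting h_S = 0 and rearranging gives the linear system (I - Q) h = 1:
  [3/4, -1/8, -1/4] . (h_P, h_Q, h_R) = 1
  [-1/8, 1/2, -1/8] . (h_P, h_Q, h_R) = 1
  [-1/4, -1/4, 7/8] . (h_P, h_Q, h_R) = 1

Solving yields:
  h_P = 368/127
  h_Q = 440/127
  h_R = 376/127

Starting state is Q, so the expected hitting time is h_Q = 440/127.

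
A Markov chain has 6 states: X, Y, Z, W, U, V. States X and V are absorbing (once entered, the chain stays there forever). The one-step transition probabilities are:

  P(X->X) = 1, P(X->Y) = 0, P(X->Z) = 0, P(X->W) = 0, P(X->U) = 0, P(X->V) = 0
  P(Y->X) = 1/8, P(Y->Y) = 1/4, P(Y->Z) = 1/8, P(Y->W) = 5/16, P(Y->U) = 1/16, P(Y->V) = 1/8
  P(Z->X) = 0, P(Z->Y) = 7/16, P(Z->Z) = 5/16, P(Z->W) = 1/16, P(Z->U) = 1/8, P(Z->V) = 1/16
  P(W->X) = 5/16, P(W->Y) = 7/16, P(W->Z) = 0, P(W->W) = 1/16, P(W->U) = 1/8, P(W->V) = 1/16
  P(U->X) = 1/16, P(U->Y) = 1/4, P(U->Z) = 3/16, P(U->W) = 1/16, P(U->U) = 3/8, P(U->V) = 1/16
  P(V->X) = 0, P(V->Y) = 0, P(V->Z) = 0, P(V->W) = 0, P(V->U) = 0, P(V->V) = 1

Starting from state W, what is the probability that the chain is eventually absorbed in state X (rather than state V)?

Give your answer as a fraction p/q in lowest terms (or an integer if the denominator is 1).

Answer: 7192/10525

Derivation:
Let a_i = P(absorbed in X | start in state i).
Boundary conditions: a_X = 1, a_V = 0.
For each transient state i, a_i = sum_j P(i->j) * a_j:
  a_Y = 1/8*a_X + 1/4*a_Y + 1/8*a_Z + 5/16*a_W + 1/16*a_U + 1/8*a_V
  a_Z = 0*a_X + 7/16*a_Y + 5/16*a_Z + 1/16*a_W + 1/8*a_U + 1/16*a_V
  a_W = 5/16*a_X + 7/16*a_Y + 0*a_Z + 1/16*a_W + 1/8*a_U + 1/16*a_V
  a_U = 1/16*a_X + 1/4*a_Y + 3/16*a_Z + 1/16*a_W + 3/8*a_U + 1/16*a_V

Substituting a_X = 1 and a_V = 0, rearrange to (I - Q) a = r where r[i] = P(i -> X):
  [3/4, -1/8, -5/16, -1/16] . (a_Y, a_Z, a_W, a_U) = 1/8
  [-7/16, 11/16, -1/16, -1/8] . (a_Y, a_Z, a_W, a_U) = 0
  [-7/16, 0, 15/16, -1/8] . (a_Y, a_Z, a_W, a_U) = 5/16
  [-1/4, -3/16, -1/16, 5/8] . (a_Y, a_Z, a_W, a_U) = 1/16

Solving yields:
  a_Y = 6193/10525
  a_Z = 5677/10525
  a_W = 7192/10525
  a_U = 5952/10525

Starting state is W, so the absorption probability is a_W = 7192/10525.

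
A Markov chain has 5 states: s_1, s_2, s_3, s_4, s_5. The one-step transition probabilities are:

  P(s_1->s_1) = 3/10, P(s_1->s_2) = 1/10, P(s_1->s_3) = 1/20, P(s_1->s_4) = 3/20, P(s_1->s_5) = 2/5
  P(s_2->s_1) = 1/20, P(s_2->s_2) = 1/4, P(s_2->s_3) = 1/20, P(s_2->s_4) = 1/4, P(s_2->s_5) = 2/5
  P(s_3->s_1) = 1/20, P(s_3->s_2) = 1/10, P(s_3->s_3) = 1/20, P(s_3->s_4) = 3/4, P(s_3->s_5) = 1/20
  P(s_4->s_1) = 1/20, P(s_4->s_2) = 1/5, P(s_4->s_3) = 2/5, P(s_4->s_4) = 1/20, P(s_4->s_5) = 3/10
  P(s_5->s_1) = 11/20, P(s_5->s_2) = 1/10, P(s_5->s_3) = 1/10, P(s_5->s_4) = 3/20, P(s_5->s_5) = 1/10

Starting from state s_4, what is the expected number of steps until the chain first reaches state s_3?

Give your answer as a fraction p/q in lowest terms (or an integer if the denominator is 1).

Answer: 1640/281

Derivation:
Let h_i = expected steps to first reach s_3 from state i.
Boundary: h_s_3 = 0.
First-step equations for the other states:
  h_s_1 = 1 + 3/10*h_s_1 + 1/10*h_s_2 + 1/20*h_s_3 + 3/20*h_s_4 + 2/5*h_s_5
  h_s_2 = 1 + 1/20*h_s_1 + 1/4*h_s_2 + 1/20*h_s_3 + 1/4*h_s_4 + 2/5*h_s_5
  h_s_4 = 1 + 1/20*h_s_1 + 1/5*h_s_2 + 2/5*h_s_3 + 1/20*h_s_4 + 3/10*h_s_5
  h_s_5 = 1 + 11/20*h_s_1 + 1/10*h_s_2 + 1/10*h_s_3 + 3/20*h_s_4 + 1/10*h_s_5

Substituting h_s_3 = 0 and rearranging gives the linear system (I - Q) h = 1:
  [7/10, -1/10, -3/20, -2/5] . (h_s_1, h_s_2, h_s_4, h_s_5) = 1
  [-1/20, 3/4, -1/4, -2/5] . (h_s_1, h_s_2, h_s_4, h_s_5) = 1
  [-1/20, -1/5, 19/20, -3/10] . (h_s_1, h_s_2, h_s_4, h_s_5) = 1
  [-11/20, -1/10, -3/20, 9/10] . (h_s_1, h_s_2, h_s_4, h_s_5) = 1

Solving yields:
  h_s_1 = 2405/281
  h_s_2 = 2315/281
  h_s_4 = 1640/281
  h_s_5 = 4625/562

Starting state is s_4, so the expected hitting time is h_s_4 = 1640/281.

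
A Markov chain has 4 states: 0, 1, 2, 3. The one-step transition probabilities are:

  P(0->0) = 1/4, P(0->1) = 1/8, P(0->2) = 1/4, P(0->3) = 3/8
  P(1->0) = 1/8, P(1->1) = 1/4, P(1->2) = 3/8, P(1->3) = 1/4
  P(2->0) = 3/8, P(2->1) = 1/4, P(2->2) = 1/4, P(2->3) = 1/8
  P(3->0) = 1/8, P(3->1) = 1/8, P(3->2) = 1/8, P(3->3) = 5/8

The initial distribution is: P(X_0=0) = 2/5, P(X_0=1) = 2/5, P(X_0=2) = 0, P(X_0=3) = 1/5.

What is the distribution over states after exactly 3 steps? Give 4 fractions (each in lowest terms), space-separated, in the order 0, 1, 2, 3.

Answer: 533/2560 45/256 577/2560 25/64

Derivation:
Propagating the distribution step by step (d_{t+1} = d_t * P):
d_0 = (0=2/5, 1=2/5, 2=0, 3=1/5)
  d_1[0] = 2/5*1/4 + 2/5*1/8 + 0*3/8 + 1/5*1/8 = 7/40
  d_1[1] = 2/5*1/8 + 2/5*1/4 + 0*1/4 + 1/5*1/8 = 7/40
  d_1[2] = 2/5*1/4 + 2/5*3/8 + 0*1/4 + 1/5*1/8 = 11/40
  d_1[3] = 2/5*3/8 + 2/5*1/4 + 0*1/8 + 1/5*5/8 = 3/8
d_1 = (0=7/40, 1=7/40, 2=11/40, 3=3/8)
  d_2[0] = 7/40*1/4 + 7/40*1/8 + 11/40*3/8 + 3/8*1/8 = 69/320
  d_2[1] = 7/40*1/8 + 7/40*1/4 + 11/40*1/4 + 3/8*1/8 = 29/160
  d_2[2] = 7/40*1/4 + 7/40*3/8 + 11/40*1/4 + 3/8*1/8 = 9/40
  d_2[3] = 7/40*3/8 + 7/40*1/4 + 11/40*1/8 + 3/8*5/8 = 121/320
d_2 = (0=69/320, 1=29/160, 2=9/40, 3=121/320)
  d_3[0] = 69/320*1/4 + 29/160*1/8 + 9/40*3/8 + 121/320*1/8 = 533/2560
  d_3[1] = 69/320*1/8 + 29/160*1/4 + 9/40*1/4 + 121/320*1/8 = 45/256
  d_3[2] = 69/320*1/4 + 29/160*3/8 + 9/40*1/4 + 121/320*1/8 = 577/2560
  d_3[3] = 69/320*3/8 + 29/160*1/4 + 9/40*1/8 + 121/320*5/8 = 25/64
d_3 = (0=533/2560, 1=45/256, 2=577/2560, 3=25/64)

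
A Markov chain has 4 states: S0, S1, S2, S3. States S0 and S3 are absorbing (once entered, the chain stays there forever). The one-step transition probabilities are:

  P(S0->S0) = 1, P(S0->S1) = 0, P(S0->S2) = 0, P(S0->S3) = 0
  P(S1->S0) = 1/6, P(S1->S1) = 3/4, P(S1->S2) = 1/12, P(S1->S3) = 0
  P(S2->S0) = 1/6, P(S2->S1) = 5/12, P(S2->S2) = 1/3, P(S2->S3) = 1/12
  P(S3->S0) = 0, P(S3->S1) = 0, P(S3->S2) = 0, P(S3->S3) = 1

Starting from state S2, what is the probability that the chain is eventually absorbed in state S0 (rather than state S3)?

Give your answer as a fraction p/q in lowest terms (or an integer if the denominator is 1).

Answer: 16/19

Derivation:
Let a_i = P(absorbed in S0 | start in state i).
Boundary conditions: a_S0 = 1, a_S3 = 0.
For each transient state i, a_i = sum_j P(i->j) * a_j:
  a_S1 = 1/6*a_S0 + 3/4*a_S1 + 1/12*a_S2 + 0*a_S3
  a_S2 = 1/6*a_S0 + 5/12*a_S1 + 1/3*a_S2 + 1/12*a_S3

Substituting a_S0 = 1 and a_S3 = 0, rearrange to (I - Q) a = r where r[i] = P(i -> S0):
  [1/4, -1/12] . (a_S1, a_S2) = 1/6
  [-5/12, 2/3] . (a_S1, a_S2) = 1/6

Solving yields:
  a_S1 = 18/19
  a_S2 = 16/19

Starting state is S2, so the absorption probability is a_S2 = 16/19.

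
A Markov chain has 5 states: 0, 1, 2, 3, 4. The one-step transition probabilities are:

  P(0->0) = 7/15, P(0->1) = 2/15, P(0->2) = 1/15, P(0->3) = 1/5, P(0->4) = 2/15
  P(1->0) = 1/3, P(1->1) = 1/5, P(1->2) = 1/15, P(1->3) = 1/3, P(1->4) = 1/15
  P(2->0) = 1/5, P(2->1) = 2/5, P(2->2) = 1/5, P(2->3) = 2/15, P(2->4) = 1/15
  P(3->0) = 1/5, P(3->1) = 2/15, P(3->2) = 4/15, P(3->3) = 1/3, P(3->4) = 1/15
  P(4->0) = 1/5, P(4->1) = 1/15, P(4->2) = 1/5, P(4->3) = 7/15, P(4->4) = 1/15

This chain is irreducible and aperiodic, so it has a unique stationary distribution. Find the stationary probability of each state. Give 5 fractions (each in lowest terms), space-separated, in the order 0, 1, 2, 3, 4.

Answer: 601/1967 355/1967 1509/9835 538/1967 856/9835

Derivation:
The stationary distribution satisfies pi = pi * P, i.e.:
  pi_0 = 7/15*pi_0 + 1/3*pi_1 + 1/5*pi_2 + 1/5*pi_3 + 1/5*pi_4
  pi_1 = 2/15*pi_0 + 1/5*pi_1 + 2/5*pi_2 + 2/15*pi_3 + 1/15*pi_4
  pi_2 = 1/15*pi_0 + 1/15*pi_1 + 1/5*pi_2 + 4/15*pi_3 + 1/5*pi_4
  pi_3 = 1/5*pi_0 + 1/3*pi_1 + 2/15*pi_2 + 1/3*pi_3 + 7/15*pi_4
  pi_4 = 2/15*pi_0 + 1/15*pi_1 + 1/15*pi_2 + 1/15*pi_3 + 1/15*pi_4
with normalization: pi_0 + pi_1 + pi_2 + pi_3 + pi_4 = 1.

Using the first 4 balance equations plus normalization, the linear system A*pi = b is:
  [-8/15, 1/3, 1/5, 1/5, 1/5] . pi = 0
  [2/15, -4/5, 2/5, 2/15, 1/15] . pi = 0
  [1/15, 1/15, -4/5, 4/15, 1/5] . pi = 0
  [1/5, 1/3, 2/15, -2/3, 7/15] . pi = 0
  [1, 1, 1, 1, 1] . pi = 1

Solving yields:
  pi_0 = 601/1967
  pi_1 = 355/1967
  pi_2 = 1509/9835
  pi_3 = 538/1967
  pi_4 = 856/9835

Verification (pi * P):
  601/1967*7/15 + 355/1967*1/3 + 1509/9835*1/5 + 538/1967*1/5 + 856/9835*1/5 = 601/1967 = pi_0  (ok)
  601/1967*2/15 + 355/1967*1/5 + 1509/9835*2/5 + 538/1967*2/15 + 856/9835*1/15 = 355/1967 = pi_1  (ok)
  601/1967*1/15 + 355/1967*1/15 + 1509/9835*1/5 + 538/1967*4/15 + 856/9835*1/5 = 1509/9835 = pi_2  (ok)
  601/1967*1/5 + 355/1967*1/3 + 1509/9835*2/15 + 538/1967*1/3 + 856/9835*7/15 = 538/1967 = pi_3  (ok)
  601/1967*2/15 + 355/1967*1/15 + 1509/9835*1/15 + 538/1967*1/15 + 856/9835*1/15 = 856/9835 = pi_4  (ok)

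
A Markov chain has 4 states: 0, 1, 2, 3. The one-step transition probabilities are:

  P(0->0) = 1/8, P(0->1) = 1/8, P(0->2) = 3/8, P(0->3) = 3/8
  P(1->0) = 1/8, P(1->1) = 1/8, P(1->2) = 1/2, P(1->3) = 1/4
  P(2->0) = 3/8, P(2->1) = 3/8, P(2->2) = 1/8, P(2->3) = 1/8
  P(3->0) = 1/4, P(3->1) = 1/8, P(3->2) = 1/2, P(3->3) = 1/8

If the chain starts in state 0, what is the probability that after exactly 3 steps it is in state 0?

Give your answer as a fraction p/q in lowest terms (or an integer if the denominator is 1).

Answer: 119/512

Derivation:
Computing P^3 by repeated multiplication:
P^1 =
  0: [1/8, 1/8, 3/8, 3/8]
  1: [1/8, 1/8, 1/2, 1/4]
  2: [3/8, 3/8, 1/8, 1/8]
  3: [1/4, 1/8, 1/2, 1/8]
P^2 =
  0: [17/64, 7/32, 11/32, 11/64]
  1: [9/32, 1/4, 19/64, 11/64]
  2: [11/64, 5/32, 13/32, 17/64]
  3: [17/64, 1/4, 9/32, 13/64]
P^3 =
  0: [119/512, 27/128, 173/512, 7/32]
  1: [113/512, 51/256, 181/512, 29/128]
  2: [133/512, 29/128, 167/512, 3/16]
  3: [113/512, 25/128, 185/512, 57/256]

(P^3)[0 -> 0] = 119/512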